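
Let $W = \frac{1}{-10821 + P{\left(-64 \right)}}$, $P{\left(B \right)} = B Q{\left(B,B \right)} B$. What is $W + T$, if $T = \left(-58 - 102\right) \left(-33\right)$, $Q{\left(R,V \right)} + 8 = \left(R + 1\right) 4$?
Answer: $\frac{5680123679}{1075781} \approx 5280.0$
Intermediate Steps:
$Q{\left(R,V \right)} = -4 + 4 R$ ($Q{\left(R,V \right)} = -8 + \left(R + 1\right) 4 = -8 + \left(1 + R\right) 4 = -8 + \left(4 + 4 R\right) = -4 + 4 R$)
$P{\left(B \right)} = B^{2} \left(-4 + 4 B\right)$ ($P{\left(B \right)} = B \left(-4 + 4 B\right) B = B^{2} \left(-4 + 4 B\right)$)
$W = - \frac{1}{1075781}$ ($W = \frac{1}{-10821 + 4 \left(-64\right)^{2} \left(-1 - 64\right)} = \frac{1}{-10821 + 4 \cdot 4096 \left(-65\right)} = \frac{1}{-10821 - 1064960} = \frac{1}{-1075781} = - \frac{1}{1075781} \approx -9.2956 \cdot 10^{-7}$)
$T = 5280$ ($T = \left(-160\right) \left(-33\right) = 5280$)
$W + T = - \frac{1}{1075781} + 5280 = \frac{5680123679}{1075781}$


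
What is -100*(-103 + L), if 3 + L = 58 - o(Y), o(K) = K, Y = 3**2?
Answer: 5700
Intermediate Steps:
Y = 9
L = 46 (L = -3 + (58 - 1*9) = -3 + (58 - 9) = -3 + 49 = 46)
-100*(-103 + L) = -100*(-103 + 46) = -100*(-57) = 5700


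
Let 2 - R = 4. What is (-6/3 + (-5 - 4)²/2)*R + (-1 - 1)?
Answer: -79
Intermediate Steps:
R = -2 (R = 2 - 1*4 = 2 - 4 = -2)
(-6/3 + (-5 - 4)²/2)*R + (-1 - 1) = (-6/3 + (-5 - 4)²/2)*(-2) + (-1 - 1) = (-6*⅓ + (-9)²*(½))*(-2) - 2 = (-2 + 81*(½))*(-2) - 2 = (-2 + 81/2)*(-2) - 2 = (77/2)*(-2) - 2 = -77 - 2 = -79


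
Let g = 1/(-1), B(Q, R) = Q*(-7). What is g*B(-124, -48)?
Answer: -868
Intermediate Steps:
B(Q, R) = -7*Q
g = -1
g*B(-124, -48) = -(-7)*(-124) = -1*868 = -868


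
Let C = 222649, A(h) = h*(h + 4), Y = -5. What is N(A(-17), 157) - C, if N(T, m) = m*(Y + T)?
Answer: -188737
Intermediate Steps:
A(h) = h*(4 + h)
N(T, m) = m*(-5 + T)
N(A(-17), 157) - C = 157*(-5 - 17*(4 - 17)) - 1*222649 = 157*(-5 - 17*(-13)) - 222649 = 157*(-5 + 221) - 222649 = 157*216 - 222649 = 33912 - 222649 = -188737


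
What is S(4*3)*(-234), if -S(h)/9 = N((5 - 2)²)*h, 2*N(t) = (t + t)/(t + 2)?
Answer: 227448/11 ≈ 20677.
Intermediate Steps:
N(t) = t/(2 + t) (N(t) = ((t + t)/(t + 2))/2 = ((2*t)/(2 + t))/2 = (2*t/(2 + t))/2 = t/(2 + t))
S(h) = -81*h/11 (S(h) = -9*(5 - 2)²/(2 + (5 - 2)²)*h = -9*3²/(2 + 3²)*h = -9*9/(2 + 9)*h = -9*9/11*h = -9*9*(1/11)*h = -81*h/11)
S(4*3)*(-234) = -324*3/11*(-234) = -81/11*12*(-234) = -972/11*(-234) = 227448/11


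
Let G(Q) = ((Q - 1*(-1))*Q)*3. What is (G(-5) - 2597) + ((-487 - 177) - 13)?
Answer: -3214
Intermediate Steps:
G(Q) = 3*Q*(1 + Q) (G(Q) = ((Q + 1)*Q)*3 = ((1 + Q)*Q)*3 = (Q*(1 + Q))*3 = 3*Q*(1 + Q))
(G(-5) - 2597) + ((-487 - 177) - 13) = (3*(-5)*(1 - 5) - 2597) + ((-487 - 177) - 13) = (3*(-5)*(-4) - 2597) + (-664 - 13) = (60 - 2597) - 677 = -2537 - 677 = -3214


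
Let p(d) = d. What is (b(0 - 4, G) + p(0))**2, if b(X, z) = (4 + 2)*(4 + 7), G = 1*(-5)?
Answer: 4356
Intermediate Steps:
G = -5
b(X, z) = 66 (b(X, z) = 6*11 = 66)
(b(0 - 4, G) + p(0))**2 = (66 + 0)**2 = 66**2 = 4356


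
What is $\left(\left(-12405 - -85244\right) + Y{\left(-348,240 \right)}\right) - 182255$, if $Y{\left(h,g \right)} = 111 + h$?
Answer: $-109653$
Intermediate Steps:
$\left(\left(-12405 - -85244\right) + Y{\left(-348,240 \right)}\right) - 182255 = \left(\left(-12405 - -85244\right) + \left(111 - 348\right)\right) - 182255 = \left(\left(-12405 + 85244\right) - 237\right) - 182255 = \left(72839 - 237\right) - 182255 = 72602 - 182255 = -109653$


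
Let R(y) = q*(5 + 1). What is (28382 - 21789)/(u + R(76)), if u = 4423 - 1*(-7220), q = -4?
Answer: 6593/11619 ≈ 0.56743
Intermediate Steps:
R(y) = -24 (R(y) = -4*(5 + 1) = -4*6 = -24)
u = 11643 (u = 4423 + 7220 = 11643)
(28382 - 21789)/(u + R(76)) = (28382 - 21789)/(11643 - 24) = 6593/11619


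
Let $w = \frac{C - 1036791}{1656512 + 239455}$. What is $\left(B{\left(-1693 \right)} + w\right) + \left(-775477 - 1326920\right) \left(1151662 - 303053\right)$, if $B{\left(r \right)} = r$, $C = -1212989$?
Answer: $- \frac{3382619405388209402}{1895967} \approx -1.7841 \cdot 10^{12}$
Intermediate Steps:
$w = - \frac{2249780}{1895967}$ ($w = \frac{-1212989 - 1036791}{1656512 + 239455} = - \frac{2249780}{1895967} \approx -1.1866$)
$\left(B{\left(-1693 \right)} + w\right) + \left(-775477 - 1326920\right) \left(1151662 - 303053\right) = \left(-1693 - \frac{2249780}{1895967}\right) + \left(-775477 - 1326920\right) \left(1151662 - 303053\right) = - \frac{3212121911}{1895967} - 1784113015773 = - \frac{3382619405388209402}{1895967}$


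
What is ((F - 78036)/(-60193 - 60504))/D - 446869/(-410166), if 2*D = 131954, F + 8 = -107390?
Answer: 3558594884263105/3266244542800854 ≈ 1.0895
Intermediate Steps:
F = -107398 (F = -8 - 107390 = -107398)
D = 65977 (D = (½)*131954 = 65977)
((F - 78036)/(-60193 - 60504))/D - 446869/(-410166) = ((-107398 - 78036)/(-60193 - 60504))/65977 - 446869/(-410166) = -185434/(-120697)*(1/65977) - 446869*(-1/410166) = -185434*(-1/120697)*(1/65977) + 446869/410166 = (185434/120697)*(1/65977) + 446869/410166 = 185434/7963225969 + 446869/410166 = 3558594884263105/3266244542800854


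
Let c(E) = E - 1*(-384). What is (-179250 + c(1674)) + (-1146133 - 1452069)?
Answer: -2775394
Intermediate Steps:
c(E) = 384 + E (c(E) = E + 384 = 384 + E)
(-179250 + c(1674)) + (-1146133 - 1452069) = (-179250 + (384 + 1674)) + (-1146133 - 1452069) = (-179250 + 2058) - 2598202 = -177192 - 2598202 = -2775394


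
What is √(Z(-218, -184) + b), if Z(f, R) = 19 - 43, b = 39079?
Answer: √39055 ≈ 197.62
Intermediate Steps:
Z(f, R) = -24
√(Z(-218, -184) + b) = √(-24 + 39079) = √39055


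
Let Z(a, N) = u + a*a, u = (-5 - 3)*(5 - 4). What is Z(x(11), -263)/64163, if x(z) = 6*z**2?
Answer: 527068/64163 ≈ 8.2145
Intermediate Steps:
u = -8 (u = -8*1 = -8)
Z(a, N) = -8 + a**2 (Z(a, N) = -8 + a*a = -8 + a**2)
Z(x(11), -263)/64163 = (-8 + (6*11**2)**2)/64163 = (-8 + (6*121)**2)*(1/64163) = (-8 + 726**2)*(1/64163) = (-8 + 527076)*(1/64163) = 527068*(1/64163) = 527068/64163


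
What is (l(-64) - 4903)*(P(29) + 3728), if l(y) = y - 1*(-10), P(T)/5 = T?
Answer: -19198461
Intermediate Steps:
P(T) = 5*T
l(y) = 10 + y (l(y) = y + 10 = 10 + y)
(l(-64) - 4903)*(P(29) + 3728) = ((10 - 64) - 4903)*(5*29 + 3728) = (-54 - 4903)*(145 + 3728) = -4957*3873 = -19198461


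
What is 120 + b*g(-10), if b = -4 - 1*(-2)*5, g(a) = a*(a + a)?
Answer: 1320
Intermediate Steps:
g(a) = 2*a**2 (g(a) = a*(2*a) = 2*a**2)
b = 6 (b = -4 + 2*5 = -4 + 10 = 6)
120 + b*g(-10) = 120 + 6*(2*(-10)**2) = 120 + 6*(2*100) = 120 + 6*200 = 120 + 1200 = 1320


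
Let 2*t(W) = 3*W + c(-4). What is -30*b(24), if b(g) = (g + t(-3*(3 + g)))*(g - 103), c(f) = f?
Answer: -235815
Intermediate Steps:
t(W) = -2 + 3*W/2 (t(W) = (3*W - 4)/2 = (-4 + 3*W)/2 = -2 + 3*W/2)
b(g) = (-103 + g)*(-31/2 - 7*g/2) (b(g) = (g + (-2 + 3*(-3*(3 + g))/2))*(g - 103) = (g + (-2 + 3*(-9 - 3*g)/2))*(-103 + g) = (g + (-2 + (-27/2 - 9*g/2)))*(-103 + g) = (g + (-31/2 - 9*g/2))*(-103 + g) = (-31/2 - 7*g/2)*(-103 + g) = (-103 + g)*(-31/2 - 7*g/2))
-30*b(24) = -30*(3193/2 + 345*24 - 7/2*24²) = -30*(3193/2 + 8280 - 7/2*576) = -30*(3193/2 + 8280 - 2016) = -30*15721/2 = -235815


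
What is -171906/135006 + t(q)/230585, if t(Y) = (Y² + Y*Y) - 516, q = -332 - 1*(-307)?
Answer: -6589975101/5188393085 ≈ -1.2701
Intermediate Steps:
q = -25 (q = -332 + 307 = -25)
t(Y) = -516 + 2*Y² (t(Y) = (Y² + Y²) - 516 = 2*Y² - 516 = -516 + 2*Y²)
-171906/135006 + t(q)/230585 = -171906/135006 + (-516 + 2*(-25)²)/230585 = -171906*1/135006 + (-516 + 2*625)*(1/230585) = -28651/22501 + (-516 + 1250)*(1/230585) = -28651/22501 + 734*(1/230585) = -28651/22501 + 734/230585 = -6589975101/5188393085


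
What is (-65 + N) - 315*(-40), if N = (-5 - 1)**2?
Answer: 12571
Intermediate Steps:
N = 36 (N = (-6)**2 = 36)
(-65 + N) - 315*(-40) = (-65 + 36) - 315*(-40) = -29 + 12600 = 12571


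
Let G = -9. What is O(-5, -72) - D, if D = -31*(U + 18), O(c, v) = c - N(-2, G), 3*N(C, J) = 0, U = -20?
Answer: -67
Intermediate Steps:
N(C, J) = 0 (N(C, J) = (1/3)*0 = 0)
O(c, v) = c (O(c, v) = c - 1*0 = c + 0 = c)
D = 62 (D = -31*(-20 + 18) = -31*(-2) = 62)
O(-5, -72) - D = -5 - 1*62 = -5 - 62 = -67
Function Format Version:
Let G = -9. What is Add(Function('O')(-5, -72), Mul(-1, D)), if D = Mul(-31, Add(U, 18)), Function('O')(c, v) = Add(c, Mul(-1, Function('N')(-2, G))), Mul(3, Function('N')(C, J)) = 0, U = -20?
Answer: -67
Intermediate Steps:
Function('N')(C, J) = 0 (Function('N')(C, J) = Mul(Rational(1, 3), 0) = 0)
Function('O')(c, v) = c (Function('O')(c, v) = Add(c, Mul(-1, 0)) = Add(c, 0) = c)
D = 62 (D = Mul(-31, Add(-20, 18)) = Mul(-31, -2) = 62)
Add(Function('O')(-5, -72), Mul(-1, D)) = Add(-5, Mul(-1, 62)) = Add(-5, -62) = -67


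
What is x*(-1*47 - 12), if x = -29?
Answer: 1711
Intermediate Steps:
x*(-1*47 - 12) = -29*(-1*47 - 12) = -29*(-47 - 12) = -29*(-59) = 1711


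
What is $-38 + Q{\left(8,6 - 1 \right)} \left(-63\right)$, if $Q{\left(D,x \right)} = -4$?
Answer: $214$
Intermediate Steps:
$-38 + Q{\left(8,6 - 1 \right)} \left(-63\right) = -38 - -252 = -38 + 252 = 214$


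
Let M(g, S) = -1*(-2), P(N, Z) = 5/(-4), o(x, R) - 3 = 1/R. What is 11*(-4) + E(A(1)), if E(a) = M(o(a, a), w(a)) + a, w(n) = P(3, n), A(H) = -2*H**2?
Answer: -44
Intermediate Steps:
o(x, R) = 3 + 1/R
P(N, Z) = -5/4 (P(N, Z) = 5*(-1/4) = -5/4)
w(n) = -5/4
M(g, S) = 2
E(a) = 2 + a
11*(-4) + E(A(1)) = 11*(-4) + (2 - 2*1**2) = -44 + (2 - 2*1) = -44 + (2 - 2) = -44 + 0 = -44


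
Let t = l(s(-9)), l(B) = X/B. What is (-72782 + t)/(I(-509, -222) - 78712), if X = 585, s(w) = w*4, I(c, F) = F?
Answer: 291193/315736 ≈ 0.92227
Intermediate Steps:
s(w) = 4*w
l(B) = 585/B
t = -65/4 (t = 585/((4*(-9))) = 585/(-36) = 585*(-1/36) = -65/4 ≈ -16.250)
(-72782 + t)/(I(-509, -222) - 78712) = (-72782 - 65/4)/(-222 - 78712) = -291193/4/(-78934) = -291193/4*(-1/78934) = 291193/315736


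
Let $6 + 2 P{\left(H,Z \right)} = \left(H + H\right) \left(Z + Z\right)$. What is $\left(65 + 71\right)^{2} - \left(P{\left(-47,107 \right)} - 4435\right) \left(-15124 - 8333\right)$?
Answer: $-340014176$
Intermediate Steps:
$P{\left(H,Z \right)} = -3 + 2 H Z$ ($P{\left(H,Z \right)} = -3 + \frac{\left(H + H\right) \left(Z + Z\right)}{2} = -3 + \frac{2 H 2 Z}{2} = -3 + \frac{4 H Z}{2} = -3 + 2 H Z$)
$\left(65 + 71\right)^{2} - \left(P{\left(-47,107 \right)} - 4435\right) \left(-15124 - 8333\right) = \left(65 + 71\right)^{2} - \left(\left(-3 + 2 \left(-47\right) 107\right) - 4435\right) \left(-15124 - 8333\right) = 136^{2} - \left(\left(-3 - 10058\right) - 4435\right) \left(-23457\right) = 18496 - \left(-10061 - 4435\right) \left(-23457\right) = 18496 - \left(-14496\right) \left(-23457\right) = 18496 - 340032672 = -340014176$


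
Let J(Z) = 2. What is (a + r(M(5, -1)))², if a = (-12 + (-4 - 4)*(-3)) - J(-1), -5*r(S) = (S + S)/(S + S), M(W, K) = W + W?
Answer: 2401/25 ≈ 96.040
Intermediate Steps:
M(W, K) = 2*W
r(S) = -⅕ (r(S) = -(S + S)/(5*(S + S)) = -2*S/(5*(2*S)) = -2*S*1/(2*S)/5 = -⅕*1 = -⅕)
a = 10 (a = (-12 + (-4 - 4)*(-3)) - 1*2 = (-12 - 8*(-3)) - 2 = (-12 + 24) - 2 = 12 - 2 = 10)
(a + r(M(5, -1)))² = (10 - ⅕)² = (49/5)² = 2401/25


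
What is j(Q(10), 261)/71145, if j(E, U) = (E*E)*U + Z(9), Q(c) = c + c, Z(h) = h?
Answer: 3867/2635 ≈ 1.4676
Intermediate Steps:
Q(c) = 2*c
j(E, U) = 9 + U*E**2 (j(E, U) = (E*E)*U + 9 = E**2*U + 9 = U*E**2 + 9 = 9 + U*E**2)
j(Q(10), 261)/71145 = (9 + 261*(2*10)**2)/71145 = (9 + 261*20**2)*(1/71145) = (9 + 261*400)*(1/71145) = (9 + 104400)*(1/71145) = 104409*(1/71145) = 3867/2635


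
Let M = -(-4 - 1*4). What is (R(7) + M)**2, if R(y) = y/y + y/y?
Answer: 100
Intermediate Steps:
M = 8 (M = -(-4 - 4) = -1*(-8) = 8)
R(y) = 2 (R(y) = 1 + 1 = 2)
(R(7) + M)**2 = (2 + 8)**2 = 10**2 = 100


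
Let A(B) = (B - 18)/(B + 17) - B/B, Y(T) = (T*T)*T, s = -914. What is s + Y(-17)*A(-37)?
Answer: -38047/4 ≈ -9511.8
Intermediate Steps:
Y(T) = T**3 (Y(T) = T**2*T = T**3)
A(B) = -1 + (-18 + B)/(17 + B) (A(B) = (-18 + B)/(17 + B) - 1*1 = (-18 + B)/(17 + B) - 1 = -1 + (-18 + B)/(17 + B))
s + Y(-17)*A(-37) = -914 + (-17)**3*(-35/(17 - 37)) = -914 - (-171955)/(-20) = -914 - (-171955)*(-1)/20 = -914 - 4913*7/4 = -914 - 34391/4 = -38047/4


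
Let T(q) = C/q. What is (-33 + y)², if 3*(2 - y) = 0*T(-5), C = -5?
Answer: 961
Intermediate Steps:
T(q) = -5/q
y = 2 (y = 2 - 0*(-5/(-5)) = 2 - 0*(-5*(-⅕)) = 2 - 0 = 2 - ⅓*0 = 2 + 0 = 2)
(-33 + y)² = (-33 + 2)² = (-31)² = 961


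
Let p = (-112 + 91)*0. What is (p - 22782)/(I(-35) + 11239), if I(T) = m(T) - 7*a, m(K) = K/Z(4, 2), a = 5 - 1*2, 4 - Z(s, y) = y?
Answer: -15188/7467 ≈ -2.0340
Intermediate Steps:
Z(s, y) = 4 - y
a = 3 (a = 5 - 2 = 3)
m(K) = K/2 (m(K) = K/(4 - 1*2) = K/(4 - 2) = K/2)
I(T) = -21 + T/2 (I(T) = T/2 - 7*3 = T/2 - 21 = -21 + T/2)
p = 0 (p = -21*0 = 0)
(p - 22782)/(I(-35) + 11239) = (0 - 22782)/((-21 + (½)*(-35)) + 11239) = -22782/((-21 - 35/2) + 11239) = -22782/(-77/2 + 11239) = -22782/22401/2 = -22782*2/22401 = -15188/7467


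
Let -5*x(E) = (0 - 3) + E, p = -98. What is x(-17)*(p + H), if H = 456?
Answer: 1432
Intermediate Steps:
x(E) = 3/5 - E/5 (x(E) = -((0 - 3) + E)/5 = -(-3 + E)/5 = 3/5 - E/5)
x(-17)*(p + H) = (3/5 - 1/5*(-17))*(-98 + 456) = (3/5 + 17/5)*358 = 4*358 = 1432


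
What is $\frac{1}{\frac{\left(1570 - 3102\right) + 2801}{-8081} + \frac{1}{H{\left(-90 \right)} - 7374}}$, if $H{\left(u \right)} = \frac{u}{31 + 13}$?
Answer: $- \frac{1311328113}{206102219} \approx -6.3625$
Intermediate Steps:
$H{\left(u \right)} = \frac{u}{44}$
$\frac{1}{\frac{\left(1570 - 3102\right) + 2801}{-8081} + \frac{1}{H{\left(-90 \right)} - 7374}} = \frac{1}{\frac{\left(1570 - 3102\right) + 2801}{-8081} + \frac{1}{\frac{1}{44} \left(-90\right) - 7374}} = \frac{1}{\left(-1532 + 2801\right) \left(- \frac{1}{8081}\right) + \frac{1}{- \frac{45}{22} - 7374}} = \frac{1}{1269 \left(- \frac{1}{8081}\right) + \frac{1}{- \frac{162273}{22}}} = \frac{1}{- \frac{1269}{8081} - \frac{22}{162273}} = \frac{1}{- \frac{206102219}{1311328113}} = - \frac{1311328113}{206102219}$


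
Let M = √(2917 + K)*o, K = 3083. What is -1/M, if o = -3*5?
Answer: √15/4500 ≈ 0.00086066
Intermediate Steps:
o = -15
M = -300*√15 (M = √(2917 + 3083)*(-15) = √6000*(-15) = (20*√15)*(-15) = -300*√15 ≈ -1161.9)
-1/M = -1/((-300*√15)) = -(-1)*√15/4500 = √15/4500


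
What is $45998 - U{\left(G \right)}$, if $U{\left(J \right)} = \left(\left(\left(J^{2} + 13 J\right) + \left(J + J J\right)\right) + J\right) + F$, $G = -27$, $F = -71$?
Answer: $45016$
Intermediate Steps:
$U{\left(J \right)} = -71 + 2 J^{2} + 15 J$ ($U{\left(J \right)} = \left(\left(\left(J^{2} + 13 J\right) + \left(J + J J\right)\right) + J\right) - 71 = \left(\left(\left(J^{2} + 13 J\right) + \left(J + J^{2}\right)\right) + J\right) - 71 = \left(\left(2 J^{2} + 14 J\right) + J\right) - 71 = \left(2 J^{2} + 15 J\right) - 71 = -71 + 2 J^{2} + 15 J$)
$45998 - U{\left(G \right)} = 45998 - \left(-71 + 2 \left(-27\right)^{2} + 15 \left(-27\right)\right) = 45998 - \left(-71 + 2 \cdot 729 - 405\right) = 45998 - \left(-71 + 1458 - 405\right) = 45998 - 982 = 45016$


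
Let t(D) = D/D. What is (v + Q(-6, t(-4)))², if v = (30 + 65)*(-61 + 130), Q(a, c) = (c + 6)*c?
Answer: 43059844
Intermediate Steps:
t(D) = 1
Q(a, c) = c*(6 + c) (Q(a, c) = (6 + c)*c = c*(6 + c))
v = 6555 (v = 95*69 = 6555)
(v + Q(-6, t(-4)))² = (6555 + 1*(6 + 1))² = (6555 + 1*7)² = (6555 + 7)² = 6562² = 43059844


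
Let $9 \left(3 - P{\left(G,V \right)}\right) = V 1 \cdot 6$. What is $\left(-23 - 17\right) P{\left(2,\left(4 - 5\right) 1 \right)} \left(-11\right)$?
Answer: $\frac{4840}{3} \approx 1613.3$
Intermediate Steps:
$P{\left(G,V \right)} = 3 - \frac{2 V}{3}$ ($P{\left(G,V \right)} = 3 - \frac{V 1 \cdot 6}{9} = 3 - \frac{V 6}{9} = 3 - \frac{6 V}{9} = 3 - \frac{2 V}{3}$)
$\left(-23 - 17\right) P{\left(2,\left(4 - 5\right) 1 \right)} \left(-11\right) = \left(-23 - 17\right) \left(3 - \frac{2 \left(4 - 5\right) 1}{3}\right) \left(-11\right) = \left(-23 - 17\right) \left(3 - \frac{2 \left(\left(-1\right) 1\right)}{3}\right) \left(-11\right) = - 40 \left(3 - - \frac{2}{3}\right) \left(-11\right) = - 40 \left(3 + \frac{2}{3}\right) \left(-11\right) = \left(-40\right) \frac{11}{3} \left(-11\right) = \left(- \frac{440}{3}\right) \left(-11\right) = \frac{4840}{3}$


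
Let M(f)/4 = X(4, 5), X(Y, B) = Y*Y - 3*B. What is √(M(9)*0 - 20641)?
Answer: I*√20641 ≈ 143.67*I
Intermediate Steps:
X(Y, B) = Y² - 3*B
M(f) = 4 (M(f) = 4*(4² - 3*5) = 4*(16 - 15) = 4*1 = 4)
√(M(9)*0 - 20641) = √(4*0 - 20641) = √(0 - 20641) = √(-20641) = I*√20641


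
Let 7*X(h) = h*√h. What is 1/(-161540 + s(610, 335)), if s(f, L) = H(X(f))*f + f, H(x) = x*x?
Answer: 49/138450524430 ≈ 3.5392e-10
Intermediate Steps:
X(h) = h^(3/2)/7 (X(h) = (h*√h)/7 = h^(3/2)/7)
H(x) = x²
s(f, L) = f + f⁴/49 (s(f, L) = (f^(3/2)/7)²*f + f = (f³/49)*f + f = f⁴/49 + f = f + f⁴/49)
1/(-161540 + s(610, 335)) = 1/(-161540 + (610 + (1/49)*610⁴)) = 1/(-161540 + (610 + (1/49)*138458410000)) = 1/(-161540 + (610 + 138458410000/49)) = 1/(-161540 + 138458439890/49) = 1/(138450524430/49) = 49/138450524430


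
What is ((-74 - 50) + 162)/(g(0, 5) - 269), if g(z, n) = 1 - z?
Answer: -19/134 ≈ -0.14179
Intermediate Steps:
((-74 - 50) + 162)/(g(0, 5) - 269) = ((-74 - 50) + 162)/((1 - 1*0) - 269) = (-124 + 162)/((1 + 0) - 269) = 38/(1 - 269) = 38/(-268) = 38*(-1/268) = -19/134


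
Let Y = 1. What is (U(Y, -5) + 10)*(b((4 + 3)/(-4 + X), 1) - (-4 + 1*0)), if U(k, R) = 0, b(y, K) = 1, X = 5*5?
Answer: 50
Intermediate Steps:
X = 25
(U(Y, -5) + 10)*(b((4 + 3)/(-4 + X), 1) - (-4 + 1*0)) = (0 + 10)*(1 - (-4 + 1*0)) = 10*(1 - (-4 + 0)) = 10*(1 - 1*(-4)) = 10*(1 + 4) = 10*5 = 50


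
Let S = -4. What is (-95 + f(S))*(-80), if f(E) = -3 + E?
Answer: 8160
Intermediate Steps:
(-95 + f(S))*(-80) = (-95 + (-3 - 4))*(-80) = (-95 - 7)*(-80) = -102*(-80) = 8160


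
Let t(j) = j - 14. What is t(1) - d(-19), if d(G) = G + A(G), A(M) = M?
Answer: 25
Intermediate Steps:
t(j) = -14 + j
d(G) = 2*G (d(G) = G + G = 2*G)
t(1) - d(-19) = (-14 + 1) - 2*(-19) = -13 - 1*(-38) = -13 + 38 = 25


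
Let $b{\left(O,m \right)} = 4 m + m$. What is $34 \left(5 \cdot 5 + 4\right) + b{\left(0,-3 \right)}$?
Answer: $971$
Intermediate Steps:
$b{\left(O,m \right)} = 5 m$
$34 \left(5 \cdot 5 + 4\right) + b{\left(0,-3 \right)} = 34 \left(5 \cdot 5 + 4\right) + 5 \left(-3\right) = 34 \left(25 + 4\right) - 15 = 34 \cdot 29 - 15 = 986 - 15 = 971$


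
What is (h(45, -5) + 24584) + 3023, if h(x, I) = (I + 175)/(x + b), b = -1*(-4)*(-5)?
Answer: 138069/5 ≈ 27614.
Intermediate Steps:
b = -20 (b = 4*(-5) = -20)
h(x, I) = (175 + I)/(-20 + x) (h(x, I) = (I + 175)/(x - 20) = (175 + I)/(-20 + x))
(h(45, -5) + 24584) + 3023 = ((175 - 5)/(-20 + 45) + 24584) + 3023 = (170/25 + 24584) + 3023 = ((1/25)*170 + 24584) + 3023 = (34/5 + 24584) + 3023 = 122954/5 + 3023 = 138069/5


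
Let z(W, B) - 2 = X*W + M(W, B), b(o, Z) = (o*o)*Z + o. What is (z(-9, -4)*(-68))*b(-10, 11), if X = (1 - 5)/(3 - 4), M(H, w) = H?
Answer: 3187160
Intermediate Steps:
b(o, Z) = o + Z*o**2 (b(o, Z) = o**2*Z + o = Z*o**2 + o = o + Z*o**2)
X = 4 (X = -4/(-1) = -4*(-1) = 4)
z(W, B) = 2 + 5*W (z(W, B) = 2 + (4*W + W) = 2 + 5*W)
(z(-9, -4)*(-68))*b(-10, 11) = ((2 + 5*(-9))*(-68))*(-10*(1 + 11*(-10))) = ((2 - 45)*(-68))*(-10*(1 - 110)) = (-43*(-68))*(-10*(-109)) = 2924*1090 = 3187160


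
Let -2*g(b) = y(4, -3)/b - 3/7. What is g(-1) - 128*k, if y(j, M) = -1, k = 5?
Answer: -4482/7 ≈ -640.29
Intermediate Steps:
g(b) = 3/14 + 1/(2*b) (g(b) = -(-1/b - 3/7)/2 = -(-3/7 - 1/b)/2 = 3/14 + 1/(2*b))
g(-1) - 128*k = (1/14)*(7 + 3*(-1))/(-1) - 128*5 = (1/14)*(-1)*(7 - 3) - 640 = (1/14)*(-1)*4 - 640 = -2/7 - 640 = -4482/7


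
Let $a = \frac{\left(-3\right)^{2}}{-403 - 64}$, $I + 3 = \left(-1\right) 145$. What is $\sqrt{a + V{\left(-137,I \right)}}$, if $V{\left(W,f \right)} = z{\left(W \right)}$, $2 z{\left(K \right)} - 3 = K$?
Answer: $\frac{i \sqrt{14616166}}{467} \approx 8.1865 i$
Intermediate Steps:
$I = -148$ ($I = -3 - 145 = -148$)
$z{\left(K \right)} = \frac{3}{2} + \frac{K}{2}$
$V{\left(W,f \right)} = \frac{3}{2} + \frac{W}{2}$
$a = - \frac{9}{467}$ ($a = \frac{9}{-467} = 9 \left(- \frac{1}{467}\right) = - \frac{9}{467} \approx -0.019272$)
$\sqrt{a + V{\left(-137,I \right)}} = \sqrt{- \frac{9}{467} + \left(\frac{3}{2} + \frac{1}{2} \left(-137\right)\right)} = \sqrt{- \frac{9}{467} + \left(\frac{3}{2} - \frac{137}{2}\right)} = \sqrt{- \frac{9}{467} - 67} = \sqrt{- \frac{31298}{467}} = \frac{i \sqrt{14616166}}{467}$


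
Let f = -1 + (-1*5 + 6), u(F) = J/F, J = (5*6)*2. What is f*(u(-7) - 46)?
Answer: 0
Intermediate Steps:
J = 60 (J = 30*2 = 60)
u(F) = 60/F
f = 0 (f = -1 + (-5 + 6) = -1 + 1 = 0)
f*(u(-7) - 46) = 0*(60/(-7) - 46) = 0*(60*(-⅐) - 46) = 0*(-60/7 - 46) = 0*(-382/7) = 0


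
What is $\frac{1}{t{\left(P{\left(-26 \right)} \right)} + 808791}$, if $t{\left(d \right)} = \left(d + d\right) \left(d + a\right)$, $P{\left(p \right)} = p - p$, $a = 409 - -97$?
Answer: $\frac{1}{808791} \approx 1.2364 \cdot 10^{-6}$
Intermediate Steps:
$a = 506$ ($a = 409 + 97 = 506$)
$P{\left(p \right)} = 0$
$t{\left(d \right)} = 2 d \left(506 + d\right)$ ($t{\left(d \right)} = \left(d + d\right) \left(d + 506\right) = 2 d \left(506 + d\right)$)
$\frac{1}{t{\left(P{\left(-26 \right)} \right)} + 808791} = \frac{1}{2 \cdot 0 \left(506 + 0\right) + 808791} = \frac{1}{2 \cdot 0 \cdot 506 + 808791} = \frac{1}{0 + 808791} = \frac{1}{808791}$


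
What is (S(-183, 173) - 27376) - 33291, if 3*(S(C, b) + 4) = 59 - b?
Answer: -60709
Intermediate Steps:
S(C, b) = 47/3 - b/3 (S(C, b) = -4 + (59 - b)/3 = -4 + (59/3 - b/3) = 47/3 - b/3)
(S(-183, 173) - 27376) - 33291 = ((47/3 - 1/3*173) - 27376) - 33291 = ((47/3 - 173/3) - 27376) - 33291 = (-42 - 27376) - 33291 = -27418 - 33291 = -60709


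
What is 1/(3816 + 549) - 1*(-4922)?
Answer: 21484531/4365 ≈ 4922.0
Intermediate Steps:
1/(3816 + 549) - 1*(-4922) = 1/4365 + 4922 = 21484531/4365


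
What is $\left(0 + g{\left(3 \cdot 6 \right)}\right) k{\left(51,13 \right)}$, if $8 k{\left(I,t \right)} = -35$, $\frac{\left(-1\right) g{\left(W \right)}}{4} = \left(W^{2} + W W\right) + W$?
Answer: $11655$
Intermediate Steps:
$g{\left(W \right)} = - 8 W^{2} - 4 W$ ($g{\left(W \right)} = - 4 \left(\left(W^{2} + W W\right) + W\right) = - 4 \left(\left(W^{2} + W^{2}\right) + W\right) = - 4 \left(2 W^{2} + W\right) = - 4 \left(W + 2 W^{2}\right) = - 8 W^{2} - 4 W$)
$k{\left(I,t \right)} = - \frac{35}{8}$ ($k{\left(I,t \right)} = \frac{1}{8} \left(-35\right) = - \frac{35}{8}$)
$\left(0 + g{\left(3 \cdot 6 \right)}\right) k{\left(51,13 \right)} = \left(0 - 4 \cdot 3 \cdot 6 \left(1 + 2 \cdot 3 \cdot 6\right)\right) \left(- \frac{35}{8}\right) = \left(0 - 72 \left(1 + 2 \cdot 18\right)\right) \left(- \frac{35}{8}\right) = \left(0 - 72 \left(1 + 36\right)\right) \left(- \frac{35}{8}\right) = \left(0 - 72 \cdot 37\right) \left(- \frac{35}{8}\right) = \left(0 - 2664\right) \left(- \frac{35}{8}\right) = \left(-2664\right) \left(- \frac{35}{8}\right) = 11655$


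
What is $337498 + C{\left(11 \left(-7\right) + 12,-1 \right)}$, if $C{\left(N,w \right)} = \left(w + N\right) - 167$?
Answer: $337265$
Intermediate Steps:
$C{\left(N,w \right)} = -167 + N + w$ ($C{\left(N,w \right)} = \left(N + w\right) - 167 = -167 + N + w$)
$337498 + C{\left(11 \left(-7\right) + 12,-1 \right)} = 337498 - 233 = 337265$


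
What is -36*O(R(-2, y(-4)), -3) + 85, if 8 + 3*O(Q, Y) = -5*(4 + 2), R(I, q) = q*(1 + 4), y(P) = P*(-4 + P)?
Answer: 541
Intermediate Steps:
R(I, q) = 5*q (R(I, q) = q*5 = 5*q)
O(Q, Y) = -38/3 (O(Q, Y) = -8/3 + (-5*(4 + 2))/3 = -8/3 + (-5*6)/3 = -8/3 + (1/3)*(-30) = -8/3 - 10 = -38/3)
-36*O(R(-2, y(-4)), -3) + 85 = -36*(-38/3) + 85 = 456 + 85 = 541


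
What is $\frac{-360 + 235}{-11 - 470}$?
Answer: $\frac{125}{481} \approx 0.25988$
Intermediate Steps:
$\frac{-360 + 235}{-11 - 470} = - \frac{125}{-481} = \left(-125\right) \left(- \frac{1}{481}\right) = \frac{125}{481}$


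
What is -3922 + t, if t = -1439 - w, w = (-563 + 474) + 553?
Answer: -5825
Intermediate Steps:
w = 464 (w = -89 + 553 = 464)
t = -1903 (t = -1439 - 1*464 = -1439 - 464 = -1903)
-3922 + t = -3922 - 1903 = -5825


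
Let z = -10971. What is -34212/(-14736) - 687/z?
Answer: 10707319/4490796 ≈ 2.3843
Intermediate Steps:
-34212/(-14736) - 687/z = -34212/(-14736) - 687/(-10971) = -34212*(-1/14736) - 687*(-1/10971) = 2851/1228 + 229/3657 = 10707319/4490796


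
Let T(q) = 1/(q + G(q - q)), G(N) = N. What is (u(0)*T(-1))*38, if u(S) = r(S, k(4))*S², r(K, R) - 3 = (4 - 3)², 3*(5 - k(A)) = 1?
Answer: 0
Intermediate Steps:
k(A) = 14/3 (k(A) = 5 - ⅓*1 = 5 - ⅓ = 14/3)
r(K, R) = 4 (r(K, R) = 3 + (4 - 3)² = 3 + 1² = 3 + 1 = 4)
T(q) = 1/q (T(q) = 1/(q + (q - q)) = 1/(q + 0) = 1/q)
u(S) = 4*S²
(u(0)*T(-1))*38 = ((4*0²)/(-1))*38 = ((4*0)*(-1))*38 = (0*(-1))*38 = 0*38 = 0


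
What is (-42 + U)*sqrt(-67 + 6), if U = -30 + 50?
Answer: -22*I*sqrt(61) ≈ -171.83*I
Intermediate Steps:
U = 20
(-42 + U)*sqrt(-67 + 6) = (-42 + 20)*sqrt(-67 + 6) = -22*I*sqrt(61)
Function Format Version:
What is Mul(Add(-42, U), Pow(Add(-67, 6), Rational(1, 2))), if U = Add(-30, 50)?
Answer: Mul(-22, I, Pow(61, Rational(1, 2))) ≈ Mul(-171.83, I)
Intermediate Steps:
U = 20
Mul(Add(-42, U), Pow(Add(-67, 6), Rational(1, 2))) = Mul(Add(-42, 20), Pow(Add(-67, 6), Rational(1, 2))) = Mul(-22, Pow(-61, Rational(1, 2))) = Mul(-22, Mul(I, Pow(61, Rational(1, 2)))) = Mul(-22, I, Pow(61, Rational(1, 2)))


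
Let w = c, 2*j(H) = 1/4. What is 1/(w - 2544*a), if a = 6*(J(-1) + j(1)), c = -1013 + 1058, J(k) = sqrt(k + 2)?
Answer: -1/17127 ≈ -5.8387e-5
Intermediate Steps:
J(k) = sqrt(2 + k)
j(H) = 1/8 (j(H) = (1/2)/4 = (1/2)*(1/4) = 1/8)
c = 45
w = 45
a = 27/4 (a = 6*(sqrt(2 - 1) + 1/8) = 6*(sqrt(1) + 1/8) = 6*(1 + 1/8) = 6*(9/8) = 27/4 ≈ 6.7500)
1/(w - 2544*a) = 1/(45 - 2544*27/4) = 1/(45 - 17172) = 1/(-17127) = -1/17127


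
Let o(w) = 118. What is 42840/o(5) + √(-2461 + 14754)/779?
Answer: 21420/59 + √12293/779 ≈ 363.19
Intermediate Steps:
42840/o(5) + √(-2461 + 14754)/779 = 42840/118 + √(-2461 + 14754)/779 = 42840*(1/118) + √12293*(1/779) = 21420/59 + √12293/779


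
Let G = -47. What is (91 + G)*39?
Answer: 1716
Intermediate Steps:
(91 + G)*39 = (91 - 47)*39 = 44*39 = 1716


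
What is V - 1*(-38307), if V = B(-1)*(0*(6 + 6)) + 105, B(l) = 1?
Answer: 38412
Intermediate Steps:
V = 105 (V = 1*(0*(6 + 6)) + 105 = 1*(0*12) + 105 = 1*0 + 105 = 0 + 105 = 105)
V - 1*(-38307) = 105 - 1*(-38307) = 105 + 38307 = 38412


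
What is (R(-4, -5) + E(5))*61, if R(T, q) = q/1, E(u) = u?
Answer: 0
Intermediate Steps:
R(T, q) = q (R(T, q) = q*1 = q)
(R(-4, -5) + E(5))*61 = (-5 + 5)*61 = 0*61 = 0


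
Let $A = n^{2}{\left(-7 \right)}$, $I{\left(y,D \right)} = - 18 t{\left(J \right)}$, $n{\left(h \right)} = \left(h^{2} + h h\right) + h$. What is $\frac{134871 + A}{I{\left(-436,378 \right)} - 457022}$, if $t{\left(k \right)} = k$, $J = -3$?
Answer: $- \frac{17894}{57121} \approx -0.31326$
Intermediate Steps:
$n{\left(h \right)} = h + 2 h^{2}$ ($n{\left(h \right)} = \left(h^{2} + h^{2}\right) + h = 2 h^{2} + h = h + 2 h^{2}$)
$I{\left(y,D \right)} = 54$ ($I{\left(y,D \right)} = \left(-18\right) \left(-3\right) = 54$)
$A = 8281$ ($A = \left(- 7 \left(1 + 2 \left(-7\right)\right)\right)^{2} = \left(- 7 \left(1 - 14\right)\right)^{2} = \left(\left(-7\right) \left(-13\right)\right)^{2} = 91^{2} = 8281$)
$\frac{134871 + A}{I{\left(-436,378 \right)} - 457022} = \frac{134871 + 8281}{54 - 457022} = \frac{143152}{-456968} = 143152 \left(- \frac{1}{456968}\right) = - \frac{17894}{57121}$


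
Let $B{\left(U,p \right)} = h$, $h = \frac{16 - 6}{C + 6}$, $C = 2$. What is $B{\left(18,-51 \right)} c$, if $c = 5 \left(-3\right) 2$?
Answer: $- \frac{75}{2} \approx -37.5$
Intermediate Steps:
$h = \frac{5}{4}$ ($h = \frac{16 - 6}{2 + 6} = \frac{10}{8} = 10 \cdot \frac{1}{8} = \frac{5}{4} \approx 1.25$)
$B{\left(U,p \right)} = \frac{5}{4}$
$c = -30$ ($c = \left(-15\right) 2 = -30$)
$B{\left(18,-51 \right)} c = \frac{5}{4} \left(-30\right) = - \frac{75}{2}$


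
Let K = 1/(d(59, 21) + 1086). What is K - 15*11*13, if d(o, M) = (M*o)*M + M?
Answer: -58185269/27126 ≈ -2145.0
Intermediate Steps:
d(o, M) = M + o*M² (d(o, M) = o*M² + M = M + o*M²)
K = 1/27126 (K = 1/(21*(1 + 21*59) + 1086) = 1/(21*(1 + 1239) + 1086) = 1/(21*1240 + 1086) = 1/(26040 + 1086) = 1/27126 ≈ 3.6865e-5)
K - 15*11*13 = 1/27126 - 15*11*13 = 1/27126 - 165*13 = 1/27126 - 2145 = -58185269/27126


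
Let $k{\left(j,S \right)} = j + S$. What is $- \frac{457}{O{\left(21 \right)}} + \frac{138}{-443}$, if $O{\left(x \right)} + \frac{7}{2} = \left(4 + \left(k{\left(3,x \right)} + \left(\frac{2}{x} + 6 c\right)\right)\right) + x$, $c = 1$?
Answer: $- \frac{8801988}{959981} \approx -9.1689$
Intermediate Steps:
$k{\left(j,S \right)} = S + j$
$O{\left(x \right)} = \frac{19}{2} + 2 x + \frac{2}{x}$ ($O{\left(x \right)} = - \frac{7}{2} + \left(\left(4 + \left(\left(x + 3\right) + \left(\frac{2}{x} + 6 \cdot 1\right)\right)\right) + x\right) = - \frac{7}{2} + \left(\left(4 + \left(\left(3 + x\right) + \left(\frac{2}{x} + 6\right)\right)\right) + x\right) = - \frac{7}{2} + \left(\left(4 + \left(\left(3 + x\right) + \left(6 + \frac{2}{x}\right)\right)\right) + x\right) = - \frac{7}{2} + \left(\left(4 + \left(9 + x + \frac{2}{x}\right)\right) + x\right) = - \frac{7}{2} + \left(\left(13 + x + \frac{2}{x}\right) + x\right) = - \frac{7}{2} + \left(13 + 2 x + \frac{2}{x}\right) = \frac{19}{2} + 2 x + \frac{2}{x}$)
$- \frac{457}{O{\left(21 \right)}} + \frac{138}{-443} = - \frac{457}{\frac{19}{2} + 2 \cdot 21 + \frac{2}{21}} + \frac{138}{-443} = - \frac{457}{\frac{19}{2} + 42 + 2 \cdot \frac{1}{21}} + 138 \left(- \frac{1}{443}\right) = - \frac{457}{\frac{19}{2} + 42 + \frac{2}{21}} - \frac{138}{443} = - \frac{457}{\frac{2167}{42}} - \frac{138}{443} = \left(-457\right) \frac{42}{2167} - \frac{138}{443} = - \frac{19194}{2167} - \frac{138}{443} = - \frac{8801988}{959981}$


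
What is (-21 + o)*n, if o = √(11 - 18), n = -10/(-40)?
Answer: -21/4 + I*√7/4 ≈ -5.25 + 0.66144*I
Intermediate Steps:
n = ¼ (n = -10*(-1/40) = ¼ ≈ 0.25000)
o = I*√7 (o = √(-7) = I*√7 ≈ 2.6458*I)
(-21 + o)*n = (-21 + I*√7)*(¼) = -21/4 + I*√7/4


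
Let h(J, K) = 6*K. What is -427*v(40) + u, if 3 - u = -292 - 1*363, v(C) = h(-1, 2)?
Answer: -4466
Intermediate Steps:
v(C) = 12 (v(C) = 6*2 = 12)
u = 658 (u = 3 - (-292 - 1*363) = 3 - (-292 - 363) = 3 - 1*(-655) = 3 + 655 = 658)
-427*v(40) + u = -427*12 + 658 = -5124 + 658 = -4466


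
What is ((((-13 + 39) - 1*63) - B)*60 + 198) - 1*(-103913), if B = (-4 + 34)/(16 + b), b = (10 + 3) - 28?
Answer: 100091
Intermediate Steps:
b = -15 (b = 13 - 28 = -15)
B = 30 (B = (-4 + 34)/(16 - 15) = 30/1 = 30*1 = 30)
((((-13 + 39) - 1*63) - B)*60 + 198) - 1*(-103913) = ((((-13 + 39) - 1*63) - 1*30)*60 + 198) - 1*(-103913) = (((26 - 63) - 30)*60 + 198) + 103913 = ((-37 - 30)*60 + 198) + 103913 = (-67*60 + 198) + 103913 = (-4020 + 198) + 103913 = -3822 + 103913 = 100091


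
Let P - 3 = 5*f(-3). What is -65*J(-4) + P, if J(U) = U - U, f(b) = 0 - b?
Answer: 18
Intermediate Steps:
f(b) = -b
J(U) = 0
P = 18 (P = 3 + 5*(-1*(-3)) = 3 + 5*3 = 3 + 15 = 18)
-65*J(-4) + P = -65*0 + 18 = 0 + 18 = 18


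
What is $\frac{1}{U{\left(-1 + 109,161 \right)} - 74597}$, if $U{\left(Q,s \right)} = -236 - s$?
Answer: $- \frac{1}{74994} \approx -1.3334 \cdot 10^{-5}$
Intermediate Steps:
$\frac{1}{U{\left(-1 + 109,161 \right)} - 74597} = \frac{1}{\left(-236 - 161\right) - 74597} = \frac{1}{-397 - 74597} = \frac{1}{-74994} = - \frac{1}{74994}$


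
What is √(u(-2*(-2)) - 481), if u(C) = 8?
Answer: I*√473 ≈ 21.749*I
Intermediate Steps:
√(u(-2*(-2)) - 481) = √(8 - 481) = √(-473) = I*√473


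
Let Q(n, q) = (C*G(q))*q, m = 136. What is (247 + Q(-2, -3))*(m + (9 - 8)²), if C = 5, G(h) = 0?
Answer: 33839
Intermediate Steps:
Q(n, q) = 0 (Q(n, q) = (5*0)*q = 0*q = 0)
(247 + Q(-2, -3))*(m + (9 - 8)²) = (247 + 0)*(136 + (9 - 8)²) = 247*(136 + 1²) = 247*(136 + 1) = 247*137 = 33839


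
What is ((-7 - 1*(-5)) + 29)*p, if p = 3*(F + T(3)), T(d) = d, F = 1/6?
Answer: 513/2 ≈ 256.50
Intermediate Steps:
F = 1/6 ≈ 0.16667
p = 19/2 (p = 3*(1/6 + 3) = 3*(19/6) = 19/2 ≈ 9.5000)
((-7 - 1*(-5)) + 29)*p = ((-7 - 1*(-5)) + 29)*(19/2) = ((-7 + 5) + 29)*(19/2) = (-2 + 29)*(19/2) = 27*(19/2) = 513/2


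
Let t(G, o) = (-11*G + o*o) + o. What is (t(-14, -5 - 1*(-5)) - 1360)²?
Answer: 1454436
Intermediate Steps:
t(G, o) = o + o² - 11*G (t(G, o) = (-11*G + o²) + o = (o² - 11*G) + o = o + o² - 11*G)
(t(-14, -5 - 1*(-5)) - 1360)² = (((-5 - 1*(-5)) + (-5 - 1*(-5))² - 11*(-14)) - 1360)² = (((-5 + 5) + (-5 + 5)² + 154) - 1360)² = ((0 + 0² + 154) - 1360)² = ((0 + 0 + 154) - 1360)² = (154 - 1360)² = (-1206)² = 1454436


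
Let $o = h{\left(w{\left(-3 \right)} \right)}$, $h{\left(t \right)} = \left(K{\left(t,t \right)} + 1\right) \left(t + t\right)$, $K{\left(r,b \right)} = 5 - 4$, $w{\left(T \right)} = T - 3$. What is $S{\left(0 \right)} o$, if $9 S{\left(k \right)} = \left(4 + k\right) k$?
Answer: $0$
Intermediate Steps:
$w{\left(T \right)} = -3 + T$
$K{\left(r,b \right)} = 1$ ($K{\left(r,b \right)} = 5 - 4 = 1$)
$S{\left(k \right)} = \frac{k \left(4 + k\right)}{9}$ ($S{\left(k \right)} = \frac{\left(4 + k\right) k}{9} = \frac{k \left(4 + k\right)}{9}$)
$h{\left(t \right)} = 4 t$ ($h{\left(t \right)} = \left(1 + 1\right) \left(t + t\right) = 2 \cdot 2 t = 4 t$)
$o = -24$ ($o = 4 \left(-3 - 3\right) = 4 \left(-6\right) = -24$)
$S{\left(0 \right)} o = \frac{1}{9} \cdot 0 \left(4 + 0\right) \left(-24\right) = \frac{1}{9} \cdot 0 \cdot 4 \left(-24\right) = 0 \left(-24\right) = 0$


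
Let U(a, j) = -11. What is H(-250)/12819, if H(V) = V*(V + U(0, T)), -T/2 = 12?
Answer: 21750/4273 ≈ 5.0901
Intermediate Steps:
T = -24 (T = -2*12 = -24)
H(V) = V*(-11 + V) (H(V) = V*(V - 11) = V*(-11 + V))
H(-250)/12819 = -250*(-11 - 250)/12819 = -250*(-261)*(1/12819) = 65250*(1/12819) = 21750/4273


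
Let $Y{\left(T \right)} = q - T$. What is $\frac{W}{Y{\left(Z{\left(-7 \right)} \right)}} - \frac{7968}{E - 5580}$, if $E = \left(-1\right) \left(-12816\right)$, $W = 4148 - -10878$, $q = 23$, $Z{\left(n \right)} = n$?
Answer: $\frac{1506793}{3015} \approx 499.77$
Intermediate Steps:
$W = 15026$ ($W = 4148 + 10878 = 15026$)
$E = 12816$
$Y{\left(T \right)} = 23 - T$
$\frac{W}{Y{\left(Z{\left(-7 \right)} \right)}} - \frac{7968}{E - 5580} = \frac{15026}{23 - -7} - \frac{7968}{12816 - 5580} = \frac{15026}{23 + 7} - \frac{7968}{12816 - 5580} = \frac{15026}{30} - \frac{7968}{7236} = 15026 \cdot \frac{1}{30} - \frac{664}{603} = \frac{7513}{15} - \frac{664}{603} = \frac{1506793}{3015}$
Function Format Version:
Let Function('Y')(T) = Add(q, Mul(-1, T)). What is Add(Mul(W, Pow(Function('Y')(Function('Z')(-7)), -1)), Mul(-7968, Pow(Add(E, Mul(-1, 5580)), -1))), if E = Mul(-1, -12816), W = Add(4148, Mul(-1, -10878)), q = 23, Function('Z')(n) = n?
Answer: Rational(1506793, 3015) ≈ 499.77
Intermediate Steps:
W = 15026 (W = Add(4148, 10878) = 15026)
E = 12816
Function('Y')(T) = Add(23, Mul(-1, T))
Add(Mul(W, Pow(Function('Y')(Function('Z')(-7)), -1)), Mul(-7968, Pow(Add(E, Mul(-1, 5580)), -1))) = Add(Mul(15026, Pow(Add(23, Mul(-1, -7)), -1)), Mul(-7968, Pow(Add(12816, Mul(-1, 5580)), -1))) = Add(Mul(15026, Pow(Add(23, 7), -1)), Mul(-7968, Pow(Add(12816, -5580), -1))) = Add(Mul(15026, Pow(30, -1)), Mul(-7968, Pow(7236, -1))) = Add(Mul(15026, Rational(1, 30)), Mul(-7968, Rational(1, 7236))) = Add(Rational(7513, 15), Rational(-664, 603)) = Rational(1506793, 3015)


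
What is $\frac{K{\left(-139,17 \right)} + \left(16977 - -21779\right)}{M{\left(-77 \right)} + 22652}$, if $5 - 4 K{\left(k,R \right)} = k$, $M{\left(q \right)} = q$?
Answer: $\frac{38792}{22575} \approx 1.7184$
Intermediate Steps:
$K{\left(k,R \right)} = \frac{5}{4} - \frac{k}{4}$
$\frac{K{\left(-139,17 \right)} + \left(16977 - -21779\right)}{M{\left(-77 \right)} + 22652} = \frac{\left(\frac{5}{4} - - \frac{139}{4}\right) + \left(16977 - -21779\right)}{-77 + 22652} = \frac{\left(\frac{5}{4} + \frac{139}{4}\right) + \left(16977 + 21779\right)}{22575} = \left(36 + 38756\right) \frac{1}{22575} = 38792 \cdot \frac{1}{22575} = \frac{38792}{22575}$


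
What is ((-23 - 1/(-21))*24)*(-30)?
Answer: 115680/7 ≈ 16526.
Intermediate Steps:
((-23 - 1/(-21))*24)*(-30) = ((-23 - 1*(-1/21))*24)*(-30) = ((-23 + 1/21)*24)*(-30) = -482/21*24*(-30) = -3856/7*(-30) = 115680/7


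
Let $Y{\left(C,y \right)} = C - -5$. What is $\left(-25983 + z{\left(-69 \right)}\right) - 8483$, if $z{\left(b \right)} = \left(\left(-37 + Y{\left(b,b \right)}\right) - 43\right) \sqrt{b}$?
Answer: $-34466 - 144 i \sqrt{69} \approx -34466.0 - 1196.2 i$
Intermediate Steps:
$Y{\left(C,y \right)} = 5 + C$ ($Y{\left(C,y \right)} = C + 5 = 5 + C$)
$z{\left(b \right)} = \sqrt{b} \left(-75 + b\right)$ ($z{\left(b \right)} = \left(\left(-37 + \left(5 + b\right)\right) - 43\right) \sqrt{b} = \left(\left(-32 + b\right) - 43\right) \sqrt{b} = \left(-75 + b\right) \sqrt{b} = \sqrt{b} \left(-75 + b\right)$)
$\left(-25983 + z{\left(-69 \right)}\right) - 8483 = \left(-25983 + \sqrt{-69} \left(-75 - 69\right)\right) - 8483 = \left(-25983 + i \sqrt{69} \left(-144\right)\right) - 8483 = \left(-25983 - 144 i \sqrt{69}\right) - 8483 = -34466 - 144 i \sqrt{69}$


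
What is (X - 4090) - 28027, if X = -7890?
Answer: -40007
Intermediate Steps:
(X - 4090) - 28027 = (-7890 - 4090) - 28027 = -11980 - 28027 = -40007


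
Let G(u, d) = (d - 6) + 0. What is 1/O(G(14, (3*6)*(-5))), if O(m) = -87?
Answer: -1/87 ≈ -0.011494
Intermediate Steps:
G(u, d) = -6 + d (G(u, d) = (-6 + d) + 0 = -6 + d)
1/O(G(14, (3*6)*(-5))) = 1/(-87) = -1/87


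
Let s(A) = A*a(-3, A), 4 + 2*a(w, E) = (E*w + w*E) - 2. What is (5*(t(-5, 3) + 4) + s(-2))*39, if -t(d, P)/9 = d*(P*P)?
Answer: 79521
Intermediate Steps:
a(w, E) = -3 + E*w (a(w, E) = -2 + ((E*w + w*E) - 2)/2 = -2 + ((E*w + E*w) - 2)/2 = -2 + (2*E*w - 2)/2 = -2 + (-2 + 2*E*w)/2 = -2 + (-1 + E*w) = -3 + E*w)
t(d, P) = -9*d*P**2 (t(d, P) = -9*d*P*P = -9*d*P**2)
s(A) = A*(-3 - 3*A) (s(A) = A*(-3 + A*(-3)) = A*(-3 - 3*A))
(5*(t(-5, 3) + 4) + s(-2))*39 = (5*(-9*(-5)*3**2 + 4) + 3*(-2)*(-1 - 1*(-2)))*39 = (5*(-9*(-5)*9 + 4) + 3*(-2)*(-1 + 2))*39 = (5*(405 + 4) + 3*(-2)*1)*39 = (5*409 - 6)*39 = (2045 - 6)*39 = 2039*39 = 79521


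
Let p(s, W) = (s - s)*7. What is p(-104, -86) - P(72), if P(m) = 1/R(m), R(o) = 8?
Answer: -⅛ ≈ -0.12500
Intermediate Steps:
p(s, W) = 0 (p(s, W) = 0*7 = 0)
P(m) = ⅛ (P(m) = 1/8 = ⅛)
p(-104, -86) - P(72) = 0 - 1*⅛ = 0 - ⅛ = -⅛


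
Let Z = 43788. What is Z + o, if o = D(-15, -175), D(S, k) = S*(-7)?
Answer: 43893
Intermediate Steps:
D(S, k) = -7*S
o = 105 (o = -7*(-15) = 105)
Z + o = 43788 + 105 = 43893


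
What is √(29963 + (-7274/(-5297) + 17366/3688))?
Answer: √714817585533220547/4883834 ≈ 173.12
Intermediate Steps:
√(29963 + (-7274/(-5297) + 17366/3688)) = √(29963 + (-7274*(-1/5297) + 17366*(1/3688))) = √(29963 + (7274/5297 + 8683/1844)) = √(29963 + 59407107/9767668) = √(292728043391/9767668) = √714817585533220547/4883834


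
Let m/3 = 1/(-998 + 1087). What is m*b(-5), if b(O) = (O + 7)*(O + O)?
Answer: -60/89 ≈ -0.67416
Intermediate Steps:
b(O) = 2*O*(7 + O) (b(O) = (7 + O)*(2*O) = 2*O*(7 + O))
m = 3/89 (m = 3/(-998 + 1087) = 3/89 ≈ 0.033708)
m*b(-5) = 3*(2*(-5)*(7 - 5))/89 = 3*(2*(-5)*2)/89 = (3/89)*(-20) = -60/89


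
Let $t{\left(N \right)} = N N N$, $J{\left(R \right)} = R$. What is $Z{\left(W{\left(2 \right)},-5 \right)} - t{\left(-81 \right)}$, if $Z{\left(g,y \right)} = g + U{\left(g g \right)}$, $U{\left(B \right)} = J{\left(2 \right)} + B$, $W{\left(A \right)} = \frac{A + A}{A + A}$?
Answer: $531445$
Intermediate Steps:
$W{\left(A \right)} = 1$ ($W{\left(A \right)} = \frac{2 A}{2 A} = 2 A \frac{1}{2 A} = 1$)
$U{\left(B \right)} = 2 + B$
$t{\left(N \right)} = N^{3}$ ($t{\left(N \right)} = N^{2} N = N^{3}$)
$Z{\left(g,y \right)} = 2 + g + g^{2}$ ($Z{\left(g,y \right)} = g + \left(2 + g g\right) = g + \left(2 + g^{2}\right) = 2 + g + g^{2}$)
$Z{\left(W{\left(2 \right)},-5 \right)} - t{\left(-81 \right)} = \left(2 + 1 + 1^{2}\right) - \left(-81\right)^{3} = \left(2 + 1 + 1\right) - -531441 = 4 + 531441 = 531445$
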